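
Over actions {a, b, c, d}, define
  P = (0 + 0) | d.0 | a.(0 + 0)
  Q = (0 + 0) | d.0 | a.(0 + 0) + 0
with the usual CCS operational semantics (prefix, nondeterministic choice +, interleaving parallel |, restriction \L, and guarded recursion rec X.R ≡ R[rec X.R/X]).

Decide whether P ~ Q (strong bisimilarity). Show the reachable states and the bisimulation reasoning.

bisimilar

P's transition system — 4 states:
  u0 = (0 + 0) | d.0 | a.(0 + 0) → =a=> u1, =d=> u2
  u1 = (0 + 0) | d.0 | (0 + 0) → =d=> u3
  u2 = (0 + 0) | 0 | a.(0 + 0) → =a=> u3
  u3 = (0 + 0) | 0 | (0 + 0) → (no moves)
Q's transition system — 4 states:
  v0 = (0 + 0) | d.0 | a.(0 + 0) + 0 → =a=> v1, =d=> v2
  v1 = (0 + 0) | d.0 | (0 + 0) → =d=> v3
  v2 = (0 + 0) | 0 | a.(0 + 0) → =a=> v3
  v3 = (0 + 0) | 0 | (0 + 0) → (no moves)
Partition-refinement fixed point:
  B0 = {u0, v0}
  B1 = {u1, v1}
  B2 = {u3, v3}
  B3 = {u2, v2}
u0 ∈ B0, v0 ∈ B0 → same block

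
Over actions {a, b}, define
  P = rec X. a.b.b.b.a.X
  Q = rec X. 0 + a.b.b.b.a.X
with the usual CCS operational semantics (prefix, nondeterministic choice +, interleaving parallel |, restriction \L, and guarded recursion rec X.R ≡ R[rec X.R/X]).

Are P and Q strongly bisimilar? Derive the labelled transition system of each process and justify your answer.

YES

LTS(P): 5 reachable states
  m0 = rec X. a.b.b.b.a.X :: —a→ m1
  m1 = b.b.b.a.(rec X. a.b.b.b.a.X) :: —b→ m2
  m2 = b.b.a.(rec X. a.b.b.b.a.X) :: —b→ m3
  m3 = b.a.(rec X. a.b.b.b.a.X) :: —b→ m4
  m4 = a.(rec X. a.b.b.b.a.X) :: —a→ m0
LTS(Q): 5 reachable states
  n0 = rec X. 0 + a.b.b.b.a.X :: —a→ n1
  n1 = b.b.b.a.(rec X. 0 + a.b.b.b.a.X) :: —b→ n2
  n2 = b.b.a.(rec X. 0 + a.b.b.b.a.X) :: —b→ n3
  n3 = b.a.(rec X. 0 + a.b.b.b.a.X) :: —b→ n4
  n4 = a.(rec X. 0 + a.b.b.b.a.X) :: —a→ n0
Coarsest stable partition (strong bisimilarity classes):
  B0 = {m0, n0}
  B1 = {m1, n1}
  B2 = {m2, n2}
  B3 = {m3, n3}
  B4 = {m4, n4}
m0 ∈ B0, n0 ∈ B0 → same block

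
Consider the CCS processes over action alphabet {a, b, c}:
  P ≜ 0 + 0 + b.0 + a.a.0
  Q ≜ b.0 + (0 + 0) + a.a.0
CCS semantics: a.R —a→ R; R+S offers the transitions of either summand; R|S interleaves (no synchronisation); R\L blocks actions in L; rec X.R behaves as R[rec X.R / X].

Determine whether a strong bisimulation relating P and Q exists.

Reachable graph of P (3 states):
  p0 = 0 + 0 + b.0 + a.a.0 has moves ··a··> p1, ··b··> p2
  p1 = a.0 has moves ··a··> p2
  p2 = 0 has moves (no moves)
Reachable graph of Q (3 states):
  q0 = b.0 + (0 + 0) + a.a.0 has moves ··a··> q1, ··b··> q2
  q1 = a.0 has moves ··a··> q2
  q2 = 0 has moves (no moves)
Partition-refinement fixed point:
  B0 = {p0, q0}
  B1 = {p2, q2}
  B2 = {p1, q1}
p0 ∈ B0, q0 ∈ B0 → same block

P ~ Q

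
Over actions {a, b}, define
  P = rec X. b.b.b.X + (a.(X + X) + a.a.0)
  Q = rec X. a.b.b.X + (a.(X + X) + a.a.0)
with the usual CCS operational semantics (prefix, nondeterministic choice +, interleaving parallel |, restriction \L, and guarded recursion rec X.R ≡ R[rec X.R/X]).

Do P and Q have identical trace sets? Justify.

P's transition system — 6 states:
  p0 = rec X. b.b.b.X + (a.(X + X) + a.a.0) has moves =a=> p1, =a=> p2, =b=> p3
  p1 = (rec X. b.b.b.X + (a.(X + X) + a.a.0)) + (rec X. b.b.b.X + (a.(X + X) + a.a.0)) has moves =a=> p1, =a=> p2, =b=> p3
  p2 = a.0 has moves =a=> p4
  p3 = b.b.(rec X. b.b.b.X + (a.(X + X) + a.a.0)) has moves =b=> p5
  p4 = 0 has moves stopped
  p5 = b.(rec X. b.b.b.X + (a.(X + X) + a.a.0)) has moves =b=> p0
Q's transition system — 6 states:
  q0 = rec X. a.b.b.X + (a.(X + X) + a.a.0) has moves =a=> q1, =a=> q2, =a=> q3
  q1 = (rec X. a.b.b.X + (a.(X + X) + a.a.0)) + (rec X. a.b.b.X + (a.(X + X) + a.a.0)) has moves =a=> q1, =a=> q2, =a=> q3
  q2 = a.0 has moves =a=> q4
  q3 = b.b.(rec X. a.b.b.X + (a.(X + X) + a.a.0)) has moves =b=> q5
  q4 = 0 has moves stopped
  q5 = b.(rec X. a.b.b.X + (a.(X + X) + a.a.0)) has moves =b=> q0
Executing b from P (initial set {p0}):
  step 1 (b): {p3}
  — P admits the full trace.
Executing b from Q (initial set {q0}):
  step 1 (b): no successor for Q

trace-distinct — witness ⟨b⟩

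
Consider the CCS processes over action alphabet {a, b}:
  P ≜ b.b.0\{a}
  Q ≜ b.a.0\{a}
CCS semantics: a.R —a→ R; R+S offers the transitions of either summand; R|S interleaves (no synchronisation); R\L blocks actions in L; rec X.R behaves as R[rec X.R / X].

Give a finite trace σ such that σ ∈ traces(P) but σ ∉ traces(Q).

LTS(P): 3 reachable states
  p0 = b.b.0\{a} ⊢ ··b··> p1
  p1 = b.0\{a} ⊢ ··b··> p2
  p2 = 0\{a} ⊢ (no moves)
LTS(Q): 3 reachable states
  q0 = b.a.0\{a} ⊢ ··b··> q1
  q1 = a.0\{a} ⊢ ··a··> q2
  q2 = 0\{a} ⊢ (no moves)
Executing bb from P (initial set {p0}):
  [1] b ⇒ {p1}
  [2] b ⇒ {p2}
  — P admits the full trace.
Executing bb from Q (initial set {q0}):
  [1] b ⇒ {q1}
  [2] b ⇒ ∅  — Q cannot continue

bb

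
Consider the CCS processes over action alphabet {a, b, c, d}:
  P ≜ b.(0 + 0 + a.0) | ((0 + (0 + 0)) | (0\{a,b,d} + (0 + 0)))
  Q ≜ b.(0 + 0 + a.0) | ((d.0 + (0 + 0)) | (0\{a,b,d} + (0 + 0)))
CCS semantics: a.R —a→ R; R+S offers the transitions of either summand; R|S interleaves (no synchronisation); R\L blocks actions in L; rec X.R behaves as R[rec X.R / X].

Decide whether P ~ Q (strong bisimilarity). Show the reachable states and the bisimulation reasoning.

not bisimilar

P's transition system — 3 states:
  u0 = b.(0 + 0 + a.0) | ((0 + (0 + 0)) | (0\{a,b,d} + (0 + 0))) | -b-> u1
  u1 = (0 + 0 + a.0) | ((0 + (0 + 0)) | (0\{a,b,d} + (0 + 0))) | -a-> u2
  u2 = 0 | ((0 + (0 + 0)) | (0\{a,b,d} + (0 + 0))) | stopped
Q's transition system — 6 states:
  v0 = b.(0 + 0 + a.0) | ((d.0 + (0 + 0)) | (0\{a,b,d} + (0 + 0))) | -b-> v1, -d-> v2
  v1 = (0 + 0 + a.0) | ((d.0 + (0 + 0)) | (0\{a,b,d} + (0 + 0))) | -a-> v3, -d-> v4
  v2 = b.(0 + 0 + a.0) | (0 | (0\{a,b,d} + (0 + 0))) | -b-> v4
  v3 = 0 | ((d.0 + (0 + 0)) | (0\{a,b,d} + (0 + 0))) | -d-> v5
  v4 = (0 + 0 + a.0) | (0 | (0\{a,b,d} + (0 + 0))) | -a-> v5
  v5 = 0 | (0 | (0\{a,b,d} + (0 + 0))) | stopped
Bisimilarity quotient blocks:
  B0 = {u0, v2}
  B1 = {u1, v4}
  B2 = {u2, v5}
  B3 = {v0}
  B4 = {v1}
  B5 = {v3}
u0 ∈ B0, v0 ∈ B3 → different blocks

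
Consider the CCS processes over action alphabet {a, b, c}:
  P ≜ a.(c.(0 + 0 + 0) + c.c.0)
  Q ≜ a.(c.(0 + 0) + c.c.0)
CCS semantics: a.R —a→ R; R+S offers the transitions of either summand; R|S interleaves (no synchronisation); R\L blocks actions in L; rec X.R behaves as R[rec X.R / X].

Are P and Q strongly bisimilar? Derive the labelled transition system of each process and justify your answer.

YES

P's transition system — 5 states:
  s0 = a.(c.(0 + 0 + 0) + c.c.0) has moves -a-> s1
  s1 = c.(0 + 0 + 0) + c.c.0 has moves -c-> s2, -c-> s3
  s2 = 0 + 0 + 0 has moves ∅
  s3 = c.0 has moves -c-> s4
  s4 = 0 has moves ∅
Q's transition system — 5 states:
  t0 = a.(c.(0 + 0) + c.c.0) has moves -a-> t1
  t1 = c.(0 + 0) + c.c.0 has moves -c-> t2, -c-> t3
  t2 = 0 + 0 has moves ∅
  t3 = c.0 has moves -c-> t4
  t4 = 0 has moves ∅
Partition-refinement fixed point:
  B0 = {s0, t0}
  B1 = {s1, t1}
  B2 = {s2, s4, t2, t4}
  B3 = {s3, t3}
s0 ∈ B0, t0 ∈ B0 → same block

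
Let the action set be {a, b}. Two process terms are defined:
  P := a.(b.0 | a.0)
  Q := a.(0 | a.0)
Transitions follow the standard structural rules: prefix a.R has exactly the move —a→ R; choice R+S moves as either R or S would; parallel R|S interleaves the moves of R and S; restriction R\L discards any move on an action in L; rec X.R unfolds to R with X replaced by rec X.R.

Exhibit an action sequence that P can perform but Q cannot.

Reachable graph of P (5 states):
  s0 = a.(b.0 | a.0) has moves ··a··> s1
  s1 = b.0 | a.0 has moves ··a··> s2, ··b··> s3
  s2 = b.0 | 0 has moves ··b··> s4
  s3 = 0 | a.0 has moves ··a··> s4
  s4 = 0 | 0 has moves ·
Reachable graph of Q (3 states):
  t0 = a.(0 | a.0) has moves ··a··> t1
  t1 = 0 | a.0 has moves ··a··> t2
  t2 = 0 | 0 has moves ·
Trace ⟨ab⟩ through P, begin at {s0}:
  after a @ step 1: {s1}
  after b @ step 2: {s3}
  — P admits the full trace.
Trace ⟨ab⟩ through Q, begin at {t0}:
  after a @ step 1: {t1}
  after b @ step 2: ∅ (Q stuck)

ab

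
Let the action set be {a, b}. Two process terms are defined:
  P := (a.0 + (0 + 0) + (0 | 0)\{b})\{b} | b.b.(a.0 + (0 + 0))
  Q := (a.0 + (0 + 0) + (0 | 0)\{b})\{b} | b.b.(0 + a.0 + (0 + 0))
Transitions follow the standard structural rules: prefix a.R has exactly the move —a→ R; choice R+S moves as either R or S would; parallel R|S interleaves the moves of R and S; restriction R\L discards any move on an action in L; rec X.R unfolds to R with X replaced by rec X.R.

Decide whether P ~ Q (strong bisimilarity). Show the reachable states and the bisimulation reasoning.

P's transition system — 8 states:
  s0 = (a.0 + (0 + 0) + (0 | 0)\{b})\{b} | b.b.(a.0 + (0 + 0)) | =a=> s1, =b=> s2
  s1 = 0\{b} | b.b.(a.0 + (0 + 0)) | =b=> s3
  s2 = (a.0 + (0 + 0) + (0 | 0)\{b})\{b} | b.(a.0 + (0 + 0)) | =a=> s3, =b=> s4
  s3 = 0\{b} | b.(a.0 + (0 + 0)) | =b=> s5
  s4 = (a.0 + (0 + 0) + (0 | 0)\{b})\{b} | (a.0 + (0 + 0)) | =a=> s5, =a=> s6
  s5 = 0\{b} | (a.0 + (0 + 0)) | =a=> s7
  s6 = (a.0 + (0 + 0) + (0 | 0)\{b})\{b} | 0 | =a=> s7
  s7 = 0\{b} | 0 | stopped
Q's transition system — 8 states:
  t0 = (a.0 + (0 + 0) + (0 | 0)\{b})\{b} | b.b.(0 + a.0 + (0 + 0)) | =a=> t1, =b=> t2
  t1 = 0\{b} | b.b.(0 + a.0 + (0 + 0)) | =b=> t3
  t2 = (a.0 + (0 + 0) + (0 | 0)\{b})\{b} | b.(0 + a.0 + (0 + 0)) | =a=> t3, =b=> t4
  t3 = 0\{b} | b.(0 + a.0 + (0 + 0)) | =b=> t5
  t4 = (a.0 + (0 + 0) + (0 | 0)\{b})\{b} | (0 + a.0 + (0 + 0)) | =a=> t5, =a=> t6
  t5 = 0\{b} | (0 + a.0 + (0 + 0)) | =a=> t7
  t6 = (a.0 + (0 + 0) + (0 | 0)\{b})\{b} | 0 | =a=> t7
  t7 = 0\{b} | 0 | stopped
Bisimilarity quotient blocks:
  B0 = {s0, t0}
  B1 = {s1, t1}
  B2 = {s3, t3}
  B3 = {s5, s6, t5, t6}
  B4 = {s7, t7}
  B5 = {s2, t2}
  B6 = {s4, t4}
s0 ∈ B0, t0 ∈ B0 → same block

YES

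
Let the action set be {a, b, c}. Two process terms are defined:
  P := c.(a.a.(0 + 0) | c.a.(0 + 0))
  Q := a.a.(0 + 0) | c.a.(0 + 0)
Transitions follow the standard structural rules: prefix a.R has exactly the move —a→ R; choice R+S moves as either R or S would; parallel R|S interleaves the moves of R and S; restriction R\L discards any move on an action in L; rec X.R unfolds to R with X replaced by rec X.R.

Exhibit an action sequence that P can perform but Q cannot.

cc

LTS(P): 10 reachable states
  m0 = c.(a.a.(0 + 0) | c.a.(0 + 0)) → ··c··> m1
  m1 = a.a.(0 + 0) | c.a.(0 + 0) → ··a··> m2, ··c··> m3
  m2 = a.(0 + 0) | c.a.(0 + 0) → ··a··> m4, ··c··> m5
  m3 = a.a.(0 + 0) | a.(0 + 0) → ··a··> m5, ··a··> m6
  m4 = (0 + 0) | c.a.(0 + 0) → ··c··> m7
  m5 = a.(0 + 0) | a.(0 + 0) → ··a··> m7, ··a··> m8
  m6 = a.a.(0 + 0) | (0 + 0) → ··a··> m8
  m7 = (0 + 0) | a.(0 + 0) → ··a··> m9
  m8 = a.(0 + 0) | (0 + 0) → ··a··> m9
  m9 = (0 + 0) | (0 + 0) → deadlocked
LTS(Q): 9 reachable states
  n0 = a.a.(0 + 0) | c.a.(0 + 0) → ··a··> n1, ··c··> n2
  n1 = a.(0 + 0) | c.a.(0 + 0) → ··a··> n3, ··c··> n4
  n2 = a.a.(0 + 0) | a.(0 + 0) → ··a··> n4, ··a··> n5
  n3 = (0 + 0) | c.a.(0 + 0) → ··c··> n6
  n4 = a.(0 + 0) | a.(0 + 0) → ··a··> n6, ··a··> n7
  n5 = a.a.(0 + 0) | (0 + 0) → ··a··> n7
  n6 = (0 + 0) | a.(0 + 0) → ··a··> n8
  n7 = a.(0 + 0) | (0 + 0) → ··a··> n8
  n8 = (0 + 0) | (0 + 0) → deadlocked
Trace ⟨cc⟩ through P, begin at {m0}:
  [1] c ⇒ {m1}
  [2] c ⇒ {m3}
  ✓ P
Trace ⟨cc⟩ through Q, begin at {n0}:
  [1] c ⇒ {n2}
  [2] c ⇒ no successor for Q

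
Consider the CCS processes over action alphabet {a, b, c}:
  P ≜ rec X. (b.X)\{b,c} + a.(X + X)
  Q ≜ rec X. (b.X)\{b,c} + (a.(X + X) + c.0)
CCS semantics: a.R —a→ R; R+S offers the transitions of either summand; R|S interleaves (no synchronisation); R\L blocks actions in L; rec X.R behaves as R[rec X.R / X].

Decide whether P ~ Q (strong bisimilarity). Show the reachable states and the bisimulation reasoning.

NO

LTS(P): 2 reachable states
  m0 = rec X. (b.X)\{b,c} + a.(X + X) | --a--▸ m1
  m1 = (rec X. (b.X)\{b,c} + a.(X + X)) + (rec X. (b.X)\{b,c} + a.(X + X)) | --a--▸ m1
LTS(Q): 3 reachable states
  n0 = rec X. (b.X)\{b,c} + (a.(X + X) + c.0) | --a--▸ n1, --c--▸ n2
  n1 = (rec X. (b.X)\{b,c} + (a.(X + X) + c.0)) + (rec X. (b.X)\{b,c} + (a.(X + X) + c.0)) | --a--▸ n1, --c--▸ n2
  n2 = 0 | stopped
Bisimilarity quotient blocks:
  B0 = {m0, m1}
  B1 = {n0, n1}
  B2 = {n2}
m0 ∈ B0, n0 ∈ B1 → different blocks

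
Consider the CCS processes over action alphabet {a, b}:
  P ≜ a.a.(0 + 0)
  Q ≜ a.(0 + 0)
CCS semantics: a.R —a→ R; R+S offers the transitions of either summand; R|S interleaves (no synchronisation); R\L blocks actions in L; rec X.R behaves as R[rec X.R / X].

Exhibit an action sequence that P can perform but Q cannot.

aa

LTS(P): 3 reachable states
  u0 = a.a.(0 + 0) ⊢ =a=> u1
  u1 = a.(0 + 0) ⊢ =a=> u2
  u2 = 0 + 0 ⊢ (no moves)
LTS(Q): 2 reachable states
  v0 = a.(0 + 0) ⊢ =a=> v1
  v1 = 0 + 0 ⊢ (no moves)
Trace ⟨aa⟩ through P, begin at {u0}:
  after a @ step 1: {u1}
  after a @ step 2: {u2}
  — P admits the full trace.
Trace ⟨aa⟩ through Q, begin at {v0}:
  after a @ step 1: {v1}
  after a @ step 2: no successor for Q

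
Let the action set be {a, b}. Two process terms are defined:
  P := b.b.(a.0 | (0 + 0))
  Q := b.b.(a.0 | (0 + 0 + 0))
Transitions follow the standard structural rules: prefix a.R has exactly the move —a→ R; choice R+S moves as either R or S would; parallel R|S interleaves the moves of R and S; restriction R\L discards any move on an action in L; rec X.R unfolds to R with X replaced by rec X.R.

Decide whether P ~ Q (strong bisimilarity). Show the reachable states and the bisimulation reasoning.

P's transition system — 4 states:
  p0 = b.b.(a.0 | (0 + 0)) | ··b··> p1
  p1 = b.(a.0 | (0 + 0)) | ··b··> p2
  p2 = a.0 | (0 + 0) | ··a··> p3
  p3 = 0 | (0 + 0) | stopped
Q's transition system — 4 states:
  q0 = b.b.(a.0 | (0 + 0 + 0)) | ··b··> q1
  q1 = b.(a.0 | (0 + 0 + 0)) | ··b··> q2
  q2 = a.0 | (0 + 0 + 0) | ··a··> q3
  q3 = 0 | (0 + 0 + 0) | stopped
Bisimilarity quotient blocks:
  B0 = {p0, q0}
  B1 = {p1, q1}
  B2 = {p2, q2}
  B3 = {p3, q3}
p0 ∈ B0, q0 ∈ B0 → same block

P ~ Q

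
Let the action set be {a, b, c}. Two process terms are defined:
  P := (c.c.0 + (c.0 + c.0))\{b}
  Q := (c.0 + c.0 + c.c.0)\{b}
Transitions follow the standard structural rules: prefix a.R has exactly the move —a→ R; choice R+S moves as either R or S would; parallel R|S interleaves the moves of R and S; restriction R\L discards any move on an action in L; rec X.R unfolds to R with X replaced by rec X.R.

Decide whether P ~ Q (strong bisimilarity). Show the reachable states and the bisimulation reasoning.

P ~ Q

Reachable graph of P (3 states):
  p0 = (c.c.0 + (c.0 + c.0))\{b} has moves --c--▸ p1, --c--▸ p2
  p1 = (c.0)\{b} has moves --c--▸ p2
  p2 = 0\{b} has moves stopped
Reachable graph of Q (3 states):
  q0 = (c.0 + c.0 + c.c.0)\{b} has moves --c--▸ q1, --c--▸ q2
  q1 = (c.0)\{b} has moves --c--▸ q2
  q2 = 0\{b} has moves stopped
Partition-refinement fixed point:
  B0 = {p0, q0}
  B1 = {p1, q1}
  B2 = {p2, q2}
p0 ∈ B0, q0 ∈ B0 → same block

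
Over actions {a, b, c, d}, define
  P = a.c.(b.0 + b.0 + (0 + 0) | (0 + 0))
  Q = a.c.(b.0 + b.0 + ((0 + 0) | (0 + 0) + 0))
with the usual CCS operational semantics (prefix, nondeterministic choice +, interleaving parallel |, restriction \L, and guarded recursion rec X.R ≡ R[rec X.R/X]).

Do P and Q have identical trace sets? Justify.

Reachable graph of P (4 states):
  u0 = a.c.(b.0 + b.0 + (0 + 0) | (0 + 0)) has moves -a-> u1
  u1 = c.(b.0 + b.0 + (0 + 0) | (0 + 0)) has moves -c-> u2
  u2 = b.0 + b.0 + (0 + 0) | (0 + 0) has moves -b-> u3
  u3 = 0 has moves stopped
Reachable graph of Q (4 states):
  v0 = a.c.(b.0 + b.0 + ((0 + 0) | (0 + 0) + 0)) has moves -a-> v1
  v1 = c.(b.0 + b.0 + ((0 + 0) | (0 + 0) + 0)) has moves -c-> v2
  v2 = b.0 + b.0 + ((0 + 0) | (0 + 0) + 0) has moves -b-> v3
  v3 = 0 has moves stopped
Bisimilarity quotient blocks:
  B0 = {u0, v0}
  B1 = {u1, v1}
  B2 = {u2, v2}
  B3 = {u3, v3}
u0 ∈ B0, v0 ∈ B0 → same block
Bisimilar ⇒ trace-equivalent.

traces(P) = traces(Q)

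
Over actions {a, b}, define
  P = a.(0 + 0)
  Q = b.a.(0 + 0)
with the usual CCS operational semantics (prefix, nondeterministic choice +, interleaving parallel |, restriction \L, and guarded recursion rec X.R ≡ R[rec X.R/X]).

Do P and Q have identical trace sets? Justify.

Reachable graph of P (2 states):
  s0 = a.(0 + 0) ⊢ =a=> s1
  s1 = 0 + 0 ⊢ ∅
Reachable graph of Q (3 states):
  t0 = b.a.(0 + 0) ⊢ =b=> t1
  t1 = a.(0 + 0) ⊢ =a=> t2
  t2 = 0 + 0 ⊢ ∅
Trace ⟨a⟩ through P, begin at {s0}:
  step 1 (a): {s1}
  — P admits the full trace.
Trace ⟨a⟩ through Q, begin at {t0}:
  step 1 (a): no successor for Q

trace-distinct — witness ⟨a⟩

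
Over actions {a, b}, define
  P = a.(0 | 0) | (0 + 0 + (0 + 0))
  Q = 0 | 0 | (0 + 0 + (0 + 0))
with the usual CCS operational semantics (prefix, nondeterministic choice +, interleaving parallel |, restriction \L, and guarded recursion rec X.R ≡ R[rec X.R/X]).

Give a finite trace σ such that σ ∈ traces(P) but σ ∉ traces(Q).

LTS(P): 2 reachable states
  u0 = a.(0 | 0) | (0 + 0 + (0 + 0)) → =a=> u1
  u1 = 0 | 0 | (0 + 0 + (0 + 0)) → ∅
LTS(Q): 1 reachable states
  v0 = 0 | 0 | (0 + 0 + (0 + 0)) → ∅
Trace ⟨a⟩ through P, begin at {u0}:
  after a @ step 1: {u1}
  — P admits the full trace.
Trace ⟨a⟩ through Q, begin at {v0}:
  after a @ step 1: ∅ (Q stuck)

a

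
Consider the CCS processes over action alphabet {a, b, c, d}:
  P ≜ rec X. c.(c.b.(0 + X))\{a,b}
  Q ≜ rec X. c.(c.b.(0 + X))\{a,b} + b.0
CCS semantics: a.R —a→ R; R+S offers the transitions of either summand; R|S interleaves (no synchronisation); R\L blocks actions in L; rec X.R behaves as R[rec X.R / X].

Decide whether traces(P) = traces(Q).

NO — witness ⟨b⟩

LTS(P): 3 reachable states
  m0 = rec X. c.(c.b.(0 + X))\{a,b} has moves -c-> m1
  m1 = (c.b.(0 + (rec X. c.(c.b.(0 + X))\{a,b})))\{a,b} has moves -c-> m2
  m2 = (b.(0 + (rec X. c.(c.b.(0 + X))\{a,b})))\{a,b} has moves (no moves)
LTS(Q): 4 reachable states
  n0 = rec X. c.(c.b.(0 + X))\{a,b} + b.0 has moves -b-> n1, -c-> n2
  n1 = 0 has moves (no moves)
  n2 = (c.b.(0 + (rec X. c.(c.b.(0 + X))\{a,b} + b.0)))\{a,b} has moves -c-> n3
  n3 = (b.(0 + (rec X. c.(c.b.(0 + X))\{a,b} + b.0)))\{a,b} has moves (no moves)
Trace ⟨b⟩ through Q, begin at {n0}:
  [1] b ⇒ {n1}
  ✓ Q
Trace ⟨b⟩ through P, begin at {m0}:
  [1] b ⇒ ∅ (P stuck)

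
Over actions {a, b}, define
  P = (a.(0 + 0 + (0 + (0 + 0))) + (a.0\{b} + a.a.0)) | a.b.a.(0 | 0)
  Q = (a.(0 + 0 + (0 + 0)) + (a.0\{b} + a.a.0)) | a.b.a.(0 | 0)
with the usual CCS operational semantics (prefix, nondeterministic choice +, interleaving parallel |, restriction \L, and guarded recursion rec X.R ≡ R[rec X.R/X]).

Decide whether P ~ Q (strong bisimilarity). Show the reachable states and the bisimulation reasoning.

bisimilar

Reachable graph of P (20 states):
  s0 = (a.(0 + 0 + (0 + (0 + 0))) + (a.0\{b} + a.a.0)) | a.b.a.(0 | 0) | --a--▸ s1, --a--▸ s2, --a--▸ s3, --a--▸ s4
  s1 = (0 + 0 + (0 + (0 + 0))) | a.b.a.(0 | 0) | --a--▸ s5
  s2 = (a.(0 + 0 + (0 + (0 + 0))) + (a.0\{b} + a.a.0)) | b.a.(0 | 0) | --a--▸ s5, --a--▸ s6, --a--▸ s7, --b--▸ s8
  s3 = 0\{b} | a.b.a.(0 | 0) | --a--▸ s6
  s4 = a.0 | a.b.a.(0 | 0) | --a--▸ s7, --a--▸ s9
  s5 = (0 + 0 + (0 + (0 + 0))) | b.a.(0 | 0) | --b--▸ s10
  s6 = 0\{b} | b.a.(0 | 0) | --b--▸ s11
  s7 = a.0 | b.a.(0 | 0) | --a--▸ s12, --b--▸ s13
  s8 = (a.(0 + 0 + (0 + (0 + 0))) + (a.0\{b} + a.a.0)) | a.(0 | 0) | --a--▸ s10, --a--▸ s11, --a--▸ s13, --a--▸ s14
  s9 = 0 | a.b.a.(0 | 0) | --a--▸ s12
  s10 = (0 + 0 + (0 + (0 + 0))) | a.(0 | 0) | --a--▸ s15
  s11 = 0\{b} | a.(0 | 0) | --a--▸ s16
  s12 = 0 | b.a.(0 | 0) | --b--▸ s17
  s13 = a.0 | a.(0 | 0) | --a--▸ s17, --a--▸ s18
  s14 = (a.(0 + 0 + (0 + (0 + 0))) + (a.0\{b} + a.a.0)) | (0 | 0) | --a--▸ s15, --a--▸ s16, --a--▸ s18
  s15 = (0 + 0 + (0 + (0 + 0))) | (0 | 0) | deadlocked
  s16 = 0\{b} | (0 | 0) | deadlocked
  s17 = 0 | a.(0 | 0) | --a--▸ s19
  s18 = a.0 | (0 | 0) | --a--▸ s19
  s19 = 0 | (0 | 0) | deadlocked
Reachable graph of Q (20 states):
  t0 = (a.(0 + 0 + (0 + 0)) + (a.0\{b} + a.a.0)) | a.b.a.(0 | 0) | --a--▸ t1, --a--▸ t2, --a--▸ t3, --a--▸ t4
  t1 = (0 + 0 + (0 + 0)) | a.b.a.(0 | 0) | --a--▸ t5
  t2 = (a.(0 + 0 + (0 + 0)) + (a.0\{b} + a.a.0)) | b.a.(0 | 0) | --a--▸ t5, --a--▸ t6, --a--▸ t7, --b--▸ t8
  t3 = 0\{b} | a.b.a.(0 | 0) | --a--▸ t6
  t4 = a.0 | a.b.a.(0 | 0) | --a--▸ t7, --a--▸ t9
  t5 = (0 + 0 + (0 + 0)) | b.a.(0 | 0) | --b--▸ t10
  t6 = 0\{b} | b.a.(0 | 0) | --b--▸ t11
  t7 = a.0 | b.a.(0 | 0) | --a--▸ t12, --b--▸ t13
  t8 = (a.(0 + 0 + (0 + 0)) + (a.0\{b} + a.a.0)) | a.(0 | 0) | --a--▸ t10, --a--▸ t11, --a--▸ t13, --a--▸ t14
  t9 = 0 | a.b.a.(0 | 0) | --a--▸ t12
  t10 = (0 + 0 + (0 + 0)) | a.(0 | 0) | --a--▸ t15
  t11 = 0\{b} | a.(0 | 0) | --a--▸ t16
  t12 = 0 | b.a.(0 | 0) | --b--▸ t17
  t13 = a.0 | a.(0 | 0) | --a--▸ t17, --a--▸ t18
  t14 = (a.(0 + 0 + (0 + 0)) + (a.0\{b} + a.a.0)) | (0 | 0) | --a--▸ t15, --a--▸ t16, --a--▸ t18
  t15 = (0 + 0 + (0 + 0)) | (0 | 0) | deadlocked
  t16 = 0\{b} | (0 | 0) | deadlocked
  t17 = 0 | a.(0 | 0) | --a--▸ t19
  t18 = a.0 | (0 | 0) | --a--▸ t19
  t19 = 0 | (0 | 0) | deadlocked
Bisimilarity quotient blocks:
  B0 = {s0, t0}
  B1 = {s4, t4}
  B2 = {s1, s3, s9, t1, t3, t9}
  B3 = {s12, s5, s6, t12, t5, t6}
  B4 = {s10, s11, s17, s18, t10, t11, t17, t18}
  B5 = {s15, s16, s19, t15, t16, t19}
  B6 = {s7, t7}
  B7 = {s13, t13}
  B8 = {s2, t2}
  B9 = {s8, t8}
  B10 = {s14, t14}
s0 ∈ B0, t0 ∈ B0 → same block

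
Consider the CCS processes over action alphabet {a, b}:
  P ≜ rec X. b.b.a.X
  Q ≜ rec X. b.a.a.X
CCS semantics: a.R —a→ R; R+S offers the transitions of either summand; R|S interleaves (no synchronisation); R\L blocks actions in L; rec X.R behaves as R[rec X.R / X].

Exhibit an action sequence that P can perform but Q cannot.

bb

LTS(P): 3 reachable states
  u0 = rec X. b.b.a.X :: ··b··> u1
  u1 = b.a.(rec X. b.b.a.X) :: ··b··> u2
  u2 = a.(rec X. b.b.a.X) :: ··a··> u0
LTS(Q): 3 reachable states
  v0 = rec X. b.a.a.X :: ··b··> v1
  v1 = a.a.(rec X. b.a.a.X) :: ··a··> v2
  v2 = a.(rec X. b.a.a.X) :: ··a··> v0
Run σ = ⟨bb⟩ on P: start {u0}
  step 1 (b): {u1}
  step 2 (b): {u2}
  ✓ P
Run σ = ⟨bb⟩ on Q: start {v0}
  step 1 (b): {v1}
  step 2 (b): ∅  — Q cannot continue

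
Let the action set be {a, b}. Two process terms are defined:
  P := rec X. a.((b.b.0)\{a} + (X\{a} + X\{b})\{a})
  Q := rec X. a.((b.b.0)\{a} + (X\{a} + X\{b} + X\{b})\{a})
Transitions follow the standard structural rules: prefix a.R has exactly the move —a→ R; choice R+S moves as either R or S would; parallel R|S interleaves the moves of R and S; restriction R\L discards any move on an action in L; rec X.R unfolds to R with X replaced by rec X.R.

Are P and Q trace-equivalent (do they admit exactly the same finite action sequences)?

P's transition system — 4 states:
  s0 = rec X. a.((b.b.0)\{a} + (X\{a} + X\{b})\{a}) has moves =a=> s1
  s1 = (b.b.0)\{a} + ((rec X. a.((b.b.0)\{a} + (X\{a} + X\{b})\{a}))\{a} + (rec X. a.((b.b.0)\{a} + (X\{a} + X\{b})\{a}))\{b})\{a} has moves =b=> s2
  s2 = (b.0)\{a} has moves =b=> s3
  s3 = 0\{a} has moves (no moves)
Q's transition system — 4 states:
  t0 = rec X. a.((b.b.0)\{a} + (X\{a} + X\{b} + X\{b})\{a}) has moves =a=> t1
  t1 = (b.b.0)\{a} + ((rec X. a.((b.b.0)\{a} + (X\{a} + X\{b} + X\{b})\{a}))\{a} + (rec X. a.((b.b.0)\{a} + (X\{a} + X\{b} + X\{b})\{a}))\{b} + (rec X. a.((b.b.0)\{a} + (X\{a} + X\{b} + X\{b})\{a}))\{b})\{a} has moves =b=> t2
  t2 = (b.0)\{a} has moves =b=> t3
  t3 = 0\{a} has moves (no moves)
Partition-refinement fixed point:
  B0 = {s0, t0}
  B1 = {s1, t1}
  B2 = {s2, t2}
  B3 = {s3, t3}
s0 ∈ B0, t0 ∈ B0 → same block
Bisimilar ⇒ trace-equivalent.

trace-equivalent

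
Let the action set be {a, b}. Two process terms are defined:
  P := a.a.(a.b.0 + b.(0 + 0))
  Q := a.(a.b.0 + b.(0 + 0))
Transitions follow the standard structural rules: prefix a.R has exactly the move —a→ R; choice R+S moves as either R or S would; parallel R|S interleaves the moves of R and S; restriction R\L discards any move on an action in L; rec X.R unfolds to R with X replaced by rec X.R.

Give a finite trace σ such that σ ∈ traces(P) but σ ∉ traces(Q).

aaa

LTS(P): 6 reachable states
  s0 = a.a.(a.b.0 + b.(0 + 0)) → ··a··> s1
  s1 = a.(a.b.0 + b.(0 + 0)) → ··a··> s2
  s2 = a.b.0 + b.(0 + 0) → ··a··> s3, ··b··> s4
  s3 = b.0 → ··b··> s5
  s4 = 0 + 0 → ∅
  s5 = 0 → ∅
LTS(Q): 5 reachable states
  t0 = a.(a.b.0 + b.(0 + 0)) → ··a··> t1
  t1 = a.b.0 + b.(0 + 0) → ··a··> t2, ··b··> t3
  t2 = b.0 → ··b··> t4
  t3 = 0 + 0 → ∅
  t4 = 0 → ∅
Executing aaa from P (initial set {s0}):
  after a @ step 1: {s1}
  after a @ step 2: {s2}
  after a @ step 3: {s3}
  ✓ P
Executing aaa from Q (initial set {t0}):
  after a @ step 1: {t1}
  after a @ step 2: {t2}
  after a @ step 3: ∅ (Q stuck)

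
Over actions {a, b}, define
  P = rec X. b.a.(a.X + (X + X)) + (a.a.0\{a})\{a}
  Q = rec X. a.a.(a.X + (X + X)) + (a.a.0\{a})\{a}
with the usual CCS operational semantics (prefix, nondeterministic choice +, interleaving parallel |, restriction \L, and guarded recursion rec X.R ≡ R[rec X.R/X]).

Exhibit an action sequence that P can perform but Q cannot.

LTS(P): 3 reachable states
  m0 = rec X. b.a.(a.X + (X + X)) + (a.a.0\{a})\{a} has moves =b=> m1
  m1 = a.(a.(rec X. b.a.(a.X + (X + X)) + (a.a.0\{a})\{a}) + ((rec X. b.a.(a.X + (X + X)) + (a.a.0\{a})\{a}) + (rec X. b.a.(a.X + (X + X)) + (a.a.0\{a})\{a}))) has moves =a=> m2
  m2 = a.(rec X. b.a.(a.X + (X + X)) + (a.a.0\{a})\{a}) + ((rec X. b.a.(a.X + (X + X)) + (a.a.0\{a})\{a}) + (rec X. b.a.(a.X + (X + X)) + (a.a.0\{a})\{a})) has moves =a=> m0, =b=> m1
LTS(Q): 3 reachable states
  n0 = rec X. a.a.(a.X + (X + X)) + (a.a.0\{a})\{a} has moves =a=> n1
  n1 = a.(a.(rec X. a.a.(a.X + (X + X)) + (a.a.0\{a})\{a}) + ((rec X. a.a.(a.X + (X + X)) + (a.a.0\{a})\{a}) + (rec X. a.a.(a.X + (X + X)) + (a.a.0\{a})\{a}))) has moves =a=> n2
  n2 = a.(rec X. a.a.(a.X + (X + X)) + (a.a.0\{a})\{a}) + ((rec X. a.a.(a.X + (X + X)) + (a.a.0\{a})\{a}) + (rec X. a.a.(a.X + (X + X)) + (a.a.0\{a})\{a})) has moves =a=> n0, =a=> n1
Executing b from P (initial set {m0}):
  [1] b ⇒ {m1}
  ✓ P
Executing b from Q (initial set {n0}):
  [1] b ⇒ no successor for Q

b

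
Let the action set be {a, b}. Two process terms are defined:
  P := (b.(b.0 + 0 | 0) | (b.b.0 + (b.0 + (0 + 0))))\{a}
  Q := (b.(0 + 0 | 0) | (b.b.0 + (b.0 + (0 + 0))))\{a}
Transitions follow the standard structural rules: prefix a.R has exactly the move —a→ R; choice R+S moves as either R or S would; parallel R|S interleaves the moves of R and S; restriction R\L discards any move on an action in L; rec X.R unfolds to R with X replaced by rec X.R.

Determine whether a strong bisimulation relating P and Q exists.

P ≁ Q

P's transition system — 9 states:
  u0 = (b.(b.0 + 0 | 0) | (b.b.0 + (b.0 + (0 + 0))))\{a} ⊢ --b--▸ u1, --b--▸ u2, --b--▸ u3
  u1 = ((b.0 + 0 | 0) | (b.b.0 + (b.0 + (0 + 0))))\{a} ⊢ --b--▸ u4, --b--▸ u5, --b--▸ u6
  u2 = (b.(b.0 + 0 | 0) | 0)\{a} ⊢ --b--▸ u4
  u3 = (b.(b.0 + 0 | 0) | b.0)\{a} ⊢ --b--▸ u2, --b--▸ u5
  u4 = ((b.0 + 0 | 0) | 0)\{a} ⊢ --b--▸ u7
  u5 = ((b.0 + 0 | 0) | b.0)\{a} ⊢ --b--▸ u4, --b--▸ u8
  u6 = (0 | (b.b.0 + (b.0 + (0 + 0))))\{a} ⊢ --b--▸ u7, --b--▸ u8
  u7 = (0 | 0)\{a} ⊢ ∅
  u8 = (0 | b.0)\{a} ⊢ --b--▸ u7
Q's transition system — 6 states:
  v0 = (b.(0 + 0 | 0) | (b.b.0 + (b.0 + (0 + 0))))\{a} ⊢ --b--▸ v1, --b--▸ v2, --b--▸ v3
  v1 = ((0 + 0 | 0) | (b.b.0 + (b.0 + (0 + 0))))\{a} ⊢ --b--▸ v4, --b--▸ v5
  v2 = (b.(0 + 0 | 0) | 0)\{a} ⊢ --b--▸ v4
  v3 = (b.(0 + 0 | 0) | b.0)\{a} ⊢ --b--▸ v2, --b--▸ v5
  v4 = ((0 + 0 | 0) | 0)\{a} ⊢ ∅
  v5 = ((0 + 0 | 0) | b.0)\{a} ⊢ --b--▸ v4
Coarsest stable partition (strong bisimilarity classes):
  B0 = {u0}
  B1 = {u3}
  B2 = {u2, u5, v3}
  B3 = {u4, u8, v2, v5}
  B4 = {u7, v4}
  B5 = {u1, v0}
  B6 = {u6, v1}
u0 ∈ B0, v0 ∈ B5 → different blocks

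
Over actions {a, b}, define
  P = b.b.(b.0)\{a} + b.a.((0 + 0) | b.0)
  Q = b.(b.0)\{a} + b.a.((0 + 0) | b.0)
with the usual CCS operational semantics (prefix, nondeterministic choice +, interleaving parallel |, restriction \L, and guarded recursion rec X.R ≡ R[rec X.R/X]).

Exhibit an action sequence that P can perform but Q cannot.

bbb

Reachable graph of P (7 states):
  m0 = b.b.(b.0)\{a} + b.a.((0 + 0) | b.0) → =b=> m1, =b=> m2
  m1 = a.((0 + 0) | b.0) → =a=> m3
  m2 = b.(b.0)\{a} → =b=> m4
  m3 = (0 + 0) | b.0 → =b=> m5
  m4 = (b.0)\{a} → =b=> m6
  m5 = (0 + 0) | 0 → ·
  m6 = 0\{a} → ·
Reachable graph of Q (6 states):
  n0 = b.(b.0)\{a} + b.a.((0 + 0) | b.0) → =b=> n1, =b=> n2
  n1 = (b.0)\{a} → =b=> n3
  n2 = a.((0 + 0) | b.0) → =a=> n4
  n3 = 0\{a} → ·
  n4 = (0 + 0) | b.0 → =b=> n5
  n5 = (0 + 0) | 0 → ·
Run σ = ⟨bbb⟩ on P: start {m0}
  step 1 (b): {m1, m2}
  step 2 (b): {m4}
  step 3 (b): {m6}
  ✓ P
Run σ = ⟨bbb⟩ on Q: start {n0}
  step 1 (b): {n1, n2}
  step 2 (b): {n3}
  step 3 (b): ∅ (Q stuck)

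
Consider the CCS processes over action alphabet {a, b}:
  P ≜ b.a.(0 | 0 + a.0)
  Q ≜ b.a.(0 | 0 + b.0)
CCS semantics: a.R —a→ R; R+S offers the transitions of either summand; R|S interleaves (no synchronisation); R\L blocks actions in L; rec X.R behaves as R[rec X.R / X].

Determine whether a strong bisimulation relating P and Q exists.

NO

LTS(P): 4 reachable states
  p0 = b.a.(0 | 0 + a.0) ⊢ -b-> p1
  p1 = a.(0 | 0 + a.0) ⊢ -a-> p2
  p2 = 0 | 0 + a.0 ⊢ -a-> p3
  p3 = 0 ⊢ ·
LTS(Q): 4 reachable states
  q0 = b.a.(0 | 0 + b.0) ⊢ -b-> q1
  q1 = a.(0 | 0 + b.0) ⊢ -a-> q2
  q2 = 0 | 0 + b.0 ⊢ -b-> q3
  q3 = 0 ⊢ ·
Coarsest stable partition (strong bisimilarity classes):
  B0 = {p0}
  B1 = {p1}
  B2 = {p2}
  B3 = {p3, q3}
  B4 = {q0}
  B5 = {q1}
  B6 = {q2}
p0 ∈ B0, q0 ∈ B4 → different blocks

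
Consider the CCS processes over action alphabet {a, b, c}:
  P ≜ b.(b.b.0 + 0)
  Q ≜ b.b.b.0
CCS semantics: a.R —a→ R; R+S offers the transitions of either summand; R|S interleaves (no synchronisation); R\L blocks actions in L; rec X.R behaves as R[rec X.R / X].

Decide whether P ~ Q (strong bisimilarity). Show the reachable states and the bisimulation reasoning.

LTS(P): 4 reachable states
  u0 = b.(b.b.0 + 0) | -b-> u1
  u1 = b.b.0 + 0 | -b-> u2
  u2 = b.0 | -b-> u3
  u3 = 0 | (no moves)
LTS(Q): 4 reachable states
  v0 = b.b.b.0 | -b-> v1
  v1 = b.b.0 | -b-> v2
  v2 = b.0 | -b-> v3
  v3 = 0 | (no moves)
Bisimilarity quotient blocks:
  B0 = {u0, v0}
  B1 = {u1, v1}
  B2 = {u2, v2}
  B3 = {u3, v3}
u0 ∈ B0, v0 ∈ B0 → same block

YES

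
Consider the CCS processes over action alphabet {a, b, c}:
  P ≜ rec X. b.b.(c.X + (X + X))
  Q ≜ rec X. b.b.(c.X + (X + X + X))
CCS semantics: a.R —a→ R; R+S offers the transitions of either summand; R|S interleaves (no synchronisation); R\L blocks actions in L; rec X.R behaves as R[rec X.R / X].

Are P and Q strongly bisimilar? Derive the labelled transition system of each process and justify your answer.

P's transition system — 3 states:
  u0 = rec X. b.b.(c.X + (X + X)) has moves --b--▸ u1
  u1 = b.(c.(rec X. b.b.(c.X + (X + X))) + ((rec X. b.b.(c.X + (X + X))) + (rec X. b.b.(c.X + (X + X))))) has moves --b--▸ u2
  u2 = c.(rec X. b.b.(c.X + (X + X))) + ((rec X. b.b.(c.X + (X + X))) + (rec X. b.b.(c.X + (X + X)))) has moves --b--▸ u1, --c--▸ u0
Q's transition system — 3 states:
  v0 = rec X. b.b.(c.X + (X + X + X)) has moves --b--▸ v1
  v1 = b.(c.(rec X. b.b.(c.X + (X + X + X))) + ((rec X. b.b.(c.X + (X + X + X))) + (rec X. b.b.(c.X + (X + X + X))) + (rec X. b.b.(c.X + (X + X + X))))) has moves --b--▸ v2
  v2 = c.(rec X. b.b.(c.X + (X + X + X))) + ((rec X. b.b.(c.X + (X + X + X))) + (rec X. b.b.(c.X + (X + X + X))) + (rec X. b.b.(c.X + (X + X + X)))) has moves --b--▸ v1, --c--▸ v0
Coarsest stable partition (strong bisimilarity classes):
  B0 = {u0, v0}
  B1 = {u1, v1}
  B2 = {u2, v2}
u0 ∈ B0, v0 ∈ B0 → same block

bisimilar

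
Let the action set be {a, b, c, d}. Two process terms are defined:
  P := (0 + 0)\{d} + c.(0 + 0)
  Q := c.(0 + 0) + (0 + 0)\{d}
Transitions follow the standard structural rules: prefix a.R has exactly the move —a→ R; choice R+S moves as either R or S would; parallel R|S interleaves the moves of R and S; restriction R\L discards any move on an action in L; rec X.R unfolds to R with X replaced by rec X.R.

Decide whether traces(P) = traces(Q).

YES

LTS(P): 2 reachable states
  m0 = (0 + 0)\{d} + c.(0 + 0) ⊢ ··c··> m1
  m1 = 0 + 0 ⊢ deadlocked
LTS(Q): 2 reachable states
  n0 = c.(0 + 0) + (0 + 0)\{d} ⊢ ··c··> n1
  n1 = 0 + 0 ⊢ deadlocked
Coarsest stable partition (strong bisimilarity classes):
  B0 = {m0, n0}
  B1 = {m1, n1}
m0 ∈ B0, n0 ∈ B0 → same block
Bisimilar ⇒ trace-equivalent.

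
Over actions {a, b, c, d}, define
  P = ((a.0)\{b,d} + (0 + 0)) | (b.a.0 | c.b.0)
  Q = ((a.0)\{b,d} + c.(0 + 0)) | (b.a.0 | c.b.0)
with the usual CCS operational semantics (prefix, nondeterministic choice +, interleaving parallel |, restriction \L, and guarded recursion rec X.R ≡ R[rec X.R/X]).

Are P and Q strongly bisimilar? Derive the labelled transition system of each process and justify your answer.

LTS(P): 18 reachable states
  u0 = ((a.0)\{b,d} + (0 + 0)) | (b.a.0 | c.b.0) | -a-> u1, -b-> u2, -c-> u3
  u1 = 0\{b,d} | (b.a.0 | c.b.0) | -b-> u4, -c-> u5
  u2 = ((a.0)\{b,d} + (0 + 0)) | (a.0 | c.b.0) | -a-> u4, -a-> u6, -c-> u7
  u3 = ((a.0)\{b,d} + (0 + 0)) | (b.a.0 | b.0) | -a-> u5, -b-> u7, -b-> u8
  u4 = 0\{b,d} | (a.0 | c.b.0) | -a-> u9, -c-> u10
  u5 = 0\{b,d} | (b.a.0 | b.0) | -b-> u10, -b-> u11
  u6 = ((a.0)\{b,d} + (0 + 0)) | (0 | c.b.0) | -a-> u9, -c-> u12
  u7 = ((a.0)\{b,d} + (0 + 0)) | (a.0 | b.0) | -a-> u10, -a-> u12, -b-> u13
  u8 = ((a.0)\{b,d} + (0 + 0)) | (b.a.0 | 0) | -a-> u11, -b-> u13
  u9 = 0\{b,d} | (0 | c.b.0) | -c-> u14
  u10 = 0\{b,d} | (a.0 | b.0) | -a-> u14, -b-> u15
  u11 = 0\{b,d} | (b.a.0 | 0) | -b-> u15
  u12 = ((a.0)\{b,d} + (0 + 0)) | (0 | b.0) | -a-> u14, -b-> u16
  u13 = ((a.0)\{b,d} + (0 + 0)) | (a.0 | 0) | -a-> u15, -a-> u16
  u14 = 0\{b,d} | (0 | b.0) | -b-> u17
  u15 = 0\{b,d} | (a.0 | 0) | -a-> u17
  u16 = ((a.0)\{b,d} + (0 + 0)) | (0 | 0) | -a-> u17
  u17 = 0\{b,d} | (0 | 0) | stopped
LTS(Q): 27 reachable states
  v0 = ((a.0)\{b,d} + c.(0 + 0)) | (b.a.0 | c.b.0) | -a-> v1, -b-> v2, -c-> v3, -c-> v4
  v1 = 0\{b,d} | (b.a.0 | c.b.0) | -b-> v5, -c-> v6
  v2 = ((a.0)\{b,d} + c.(0 + 0)) | (a.0 | c.b.0) | -a-> v5, -a-> v7, -c-> v8, -c-> v9
  v3 = ((a.0)\{b,d} + c.(0 + 0)) | (b.a.0 | b.0) | -a-> v6, -b-> v10, -b-> v8, -c-> v11
  v4 = (0 + 0) | (b.a.0 | c.b.0) | -b-> v9, -c-> v11
  v5 = 0\{b,d} | (a.0 | c.b.0) | -a-> v12, -c-> v13
  v6 = 0\{b,d} | (b.a.0 | b.0) | -b-> v13, -b-> v14
  v7 = ((a.0)\{b,d} + c.(0 + 0)) | (0 | c.b.0) | -a-> v12, -c-> v15, -c-> v16
  v8 = ((a.0)\{b,d} + c.(0 + 0)) | (a.0 | b.0) | -a-> v13, -a-> v15, -b-> v17, -c-> v18
  v9 = (0 + 0) | (a.0 | c.b.0) | -a-> v16, -c-> v18
  v10 = ((a.0)\{b,d} + c.(0 + 0)) | (b.a.0 | 0) | -a-> v14, -b-> v17, -c-> v19
  v11 = (0 + 0) | (b.a.0 | b.0) | -b-> v18, -b-> v19
  v12 = 0\{b,d} | (0 | c.b.0) | -c-> v20
  v13 = 0\{b,d} | (a.0 | b.0) | -a-> v20, -b-> v21
  v14 = 0\{b,d} | (b.a.0 | 0) | -b-> v21
  v15 = ((a.0)\{b,d} + c.(0 + 0)) | (0 | b.0) | -a-> v20, -b-> v22, -c-> v23
  v16 = (0 + 0) | (0 | c.b.0) | -c-> v23
  v17 = ((a.0)\{b,d} + c.(0 + 0)) | (a.0 | 0) | -a-> v21, -a-> v22, -c-> v24
  v18 = (0 + 0) | (a.0 | b.0) | -a-> v23, -b-> v24
  v19 = (0 + 0) | (b.a.0 | 0) | -b-> v24
  v20 = 0\{b,d} | (0 | b.0) | -b-> v25
  v21 = 0\{b,d} | (a.0 | 0) | -a-> v25
  v22 = ((a.0)\{b,d} + c.(0 + 0)) | (0 | 0) | -a-> v25, -c-> v26
  v23 = (0 + 0) | (0 | b.0) | -b-> v26
  v24 = (0 + 0) | (a.0 | 0) | -a-> v26
  v25 = 0\{b,d} | (0 | 0) | stopped
  v26 = (0 + 0) | (0 | 0) | stopped
Bisimilarity quotient blocks:
  B0 = {u0}
  B1 = {u2}
  B2 = {u4, u6, v5, v9}
  B3 = {u9, v12, v16}
  B4 = {u14, v20, v23}
  B5 = {u17, v25, v26}
  B6 = {u10, u12, v13, v18}
  B7 = {u15, u16, v21, v24}
  B8 = {u7}
  B9 = {u13}
  B10 = {u3}
  B11 = {u5, v11, v6}
  B12 = {u11, v14, v19}
  B13 = {u8}
  B14 = {u1, v1, v4}
  B15 = {v0}
  B16 = {v2}
  B17 = {v7}
  B18 = {v15}
  B19 = {v22}
  B20 = {v8}
  B21 = {v17}
  B22 = {v3}
  B23 = {v10}
u0 ∈ B0, v0 ∈ B15 → different blocks

not bisimilar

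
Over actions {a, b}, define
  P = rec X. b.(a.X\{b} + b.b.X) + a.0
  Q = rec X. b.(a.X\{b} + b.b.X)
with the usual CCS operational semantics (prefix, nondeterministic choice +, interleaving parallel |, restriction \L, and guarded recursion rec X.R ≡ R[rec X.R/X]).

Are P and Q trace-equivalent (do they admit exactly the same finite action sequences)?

traces(P) ≠ traces(Q) — witness ⟨a⟩

LTS(P): 6 reachable states
  u0 = rec X. b.(a.X\{b} + b.b.X) + a.0 | -a-> u1, -b-> u2
  u1 = 0 | deadlocked
  u2 = a.(rec X. b.(a.X\{b} + b.b.X) + a.0)\{b} + b.b.(rec X. b.(a.X\{b} + b.b.X) + a.0) | -a-> u3, -b-> u4
  u3 = (rec X. b.(a.X\{b} + b.b.X) + a.0)\{b} | -a-> u5
  u4 = b.(rec X. b.(a.X\{b} + b.b.X) + a.0) | -b-> u0
  u5 = 0\{b} | deadlocked
LTS(Q): 4 reachable states
  v0 = rec X. b.(a.X\{b} + b.b.X) | -b-> v1
  v1 = a.(rec X. b.(a.X\{b} + b.b.X))\{b} + b.b.(rec X. b.(a.X\{b} + b.b.X)) | -a-> v2, -b-> v3
  v2 = (rec X. b.(a.X\{b} + b.b.X))\{b} | deadlocked
  v3 = b.(rec X. b.(a.X\{b} + b.b.X)) | -b-> v0
Trace ⟨a⟩ through P, begin at {u0}:
  after a @ step 1: {u1}
  ✓ P
Trace ⟨a⟩ through Q, begin at {v0}:
  after a @ step 1: no successor for Q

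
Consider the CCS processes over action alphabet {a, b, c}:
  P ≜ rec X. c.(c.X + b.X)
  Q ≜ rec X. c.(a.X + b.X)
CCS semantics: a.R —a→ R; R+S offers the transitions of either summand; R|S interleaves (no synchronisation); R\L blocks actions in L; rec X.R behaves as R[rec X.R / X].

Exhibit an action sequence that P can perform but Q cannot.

cc

P's transition system — 2 states:
  u0 = rec X. c.(c.X + b.X) → -c-> u1
  u1 = c.(rec X. c.(c.X + b.X)) + b.(rec X. c.(c.X + b.X)) → -b-> u0, -c-> u0
Q's transition system — 2 states:
  v0 = rec X. c.(a.X + b.X) → -c-> v1
  v1 = a.(rec X. c.(a.X + b.X)) + b.(rec X. c.(a.X + b.X)) → -a-> v0, -b-> v0
Trace ⟨cc⟩ through P, begin at {u0}:
  after c @ step 1: {u1}
  after c @ step 2: {u0}
  — P admits the full trace.
Trace ⟨cc⟩ through Q, begin at {v0}:
  after c @ step 1: {v1}
  after c @ step 2: ∅ (Q stuck)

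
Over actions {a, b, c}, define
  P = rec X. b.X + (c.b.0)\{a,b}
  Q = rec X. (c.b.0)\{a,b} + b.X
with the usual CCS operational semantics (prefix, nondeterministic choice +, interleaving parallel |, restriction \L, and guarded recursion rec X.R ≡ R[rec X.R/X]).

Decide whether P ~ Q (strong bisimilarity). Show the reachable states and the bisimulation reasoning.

Reachable graph of P (2 states):
  u0 = rec X. b.X + (c.b.0)\{a,b} | =b=> u0, =c=> u1
  u1 = (b.0)\{a,b} | stopped
Reachable graph of Q (2 states):
  v0 = rec X. (c.b.0)\{a,b} + b.X | =b=> v0, =c=> v1
  v1 = (b.0)\{a,b} | stopped
Bisimilarity quotient blocks:
  B0 = {u0, v0}
  B1 = {u1, v1}
u0 ∈ B0, v0 ∈ B0 → same block

bisimilar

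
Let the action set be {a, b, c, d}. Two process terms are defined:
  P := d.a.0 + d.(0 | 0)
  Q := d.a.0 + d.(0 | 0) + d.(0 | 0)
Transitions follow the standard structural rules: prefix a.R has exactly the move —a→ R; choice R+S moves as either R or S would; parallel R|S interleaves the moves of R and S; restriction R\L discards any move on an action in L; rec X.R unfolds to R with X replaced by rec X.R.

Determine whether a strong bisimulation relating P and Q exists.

P ~ Q

Reachable graph of P (4 states):
  m0 = d.a.0 + d.(0 | 0) → =d=> m1, =d=> m2
  m1 = 0 | 0 → (no moves)
  m2 = a.0 → =a=> m3
  m3 = 0 → (no moves)
Reachable graph of Q (4 states):
  n0 = d.a.0 + d.(0 | 0) + d.(0 | 0) → =d=> n1, =d=> n2
  n1 = 0 | 0 → (no moves)
  n2 = a.0 → =a=> n3
  n3 = 0 → (no moves)
Bisimilarity quotient blocks:
  B0 = {m0, n0}
  B1 = {m2, n2}
  B2 = {m1, m3, n1, n3}
m0 ∈ B0, n0 ∈ B0 → same block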